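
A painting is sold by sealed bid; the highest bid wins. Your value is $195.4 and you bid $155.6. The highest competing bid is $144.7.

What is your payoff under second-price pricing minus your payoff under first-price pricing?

$10.9

You have the highest bid, so you win under either rule.
Second-price: pay $144.7 → payoff $50.7.
First-price: pay your own bid $155.6 → payoff $39.8.
Difference = $50.7 − ($39.8) = $10.9.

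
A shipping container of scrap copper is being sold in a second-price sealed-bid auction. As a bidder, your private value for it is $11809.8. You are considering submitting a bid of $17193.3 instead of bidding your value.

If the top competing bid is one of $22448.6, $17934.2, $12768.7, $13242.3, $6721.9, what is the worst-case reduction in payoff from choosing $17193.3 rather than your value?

$22448.6: same outcome either way → loss $0.
$17934.2: same outcome either way → loss $0.
$12768.7: truthful gives $0, deviation gives −$958.9 → loss $958.9.
$13242.3: truthful gives $0, deviation gives −$1432.5 → loss $1432.5.
$6721.9: same outcome either way → loss $0.
Maximum loss: $1432.5.

$1432.5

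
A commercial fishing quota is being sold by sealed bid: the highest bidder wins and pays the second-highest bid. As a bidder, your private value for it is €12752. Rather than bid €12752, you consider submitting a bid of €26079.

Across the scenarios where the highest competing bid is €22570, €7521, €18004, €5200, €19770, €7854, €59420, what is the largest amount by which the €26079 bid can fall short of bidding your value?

€22570: truthful gives €0, deviation gives −€9818 → loss €9818.
€7521: same outcome either way → loss €0.
€18004: truthful gives €0, deviation gives −€5252 → loss €5252.
€5200: same outcome either way → loss €0.
€19770: truthful gives €0, deviation gives −€7018 → loss €7018.
€7854: same outcome either way → loss €0.
€59420: same outcome either way → loss €0.
Maximum loss: €9818.

€9818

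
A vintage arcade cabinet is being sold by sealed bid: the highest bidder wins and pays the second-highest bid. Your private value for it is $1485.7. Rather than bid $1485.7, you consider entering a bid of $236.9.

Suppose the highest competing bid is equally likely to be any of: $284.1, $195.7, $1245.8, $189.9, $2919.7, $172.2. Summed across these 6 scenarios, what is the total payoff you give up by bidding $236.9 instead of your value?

The deviation costs you only when the competing bid falls strictly between $236.9 and $1485.7; elsewhere both bids give the same outcome.
$284.1: truthful payoff $1201.6, deviation payoff $0 → loss $1201.6.
$195.7: outcomes coincide → loss $0.
$1245.8: truthful payoff $239.9, deviation payoff $0 → loss $239.9.
$189.9: outcomes coincide → loss $0.
$2919.7: outcomes coincide → loss $0.
$172.2: outcomes coincide → loss $0.
Total loss = $1201.6 + $239.9 = $1441.5.

$1441.5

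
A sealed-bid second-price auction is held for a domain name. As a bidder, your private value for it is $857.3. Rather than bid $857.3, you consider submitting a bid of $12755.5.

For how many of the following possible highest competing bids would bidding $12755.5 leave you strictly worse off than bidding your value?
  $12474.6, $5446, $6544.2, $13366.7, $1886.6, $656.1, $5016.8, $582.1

The deviation hurts exactly when the highest competing bid lies strictly between $857.3 and $12755.5 — overbidding then wins at a price above your value.
$12474.6: inside the interval → strictly worse (loss $11617.3).
$5446: inside the interval → strictly worse (loss $4588.7).
$6544.2: inside the interval → strictly worse (loss $5686.9).
$13366.7: above both → same outcome either way.
$1886.6: inside the interval → strictly worse (loss $1029.3).
$656.1: below both → same outcome either way.
$5016.8: inside the interval → strictly worse (loss $4159.5).
$582.1: below both → same outcome either way.
Count: 5.

5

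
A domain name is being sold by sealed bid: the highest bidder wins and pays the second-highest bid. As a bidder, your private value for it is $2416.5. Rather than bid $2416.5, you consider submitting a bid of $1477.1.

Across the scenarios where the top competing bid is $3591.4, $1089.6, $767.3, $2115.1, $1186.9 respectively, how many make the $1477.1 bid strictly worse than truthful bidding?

The deviation hurts exactly when the highest competing bid lies strictly between $1477.1 and $2416.5 — underbidding then forfeits a profitable win.
$3591.4: above both → same outcome either way.
$1089.6: below both → same outcome either way.
$767.3: below both → same outcome either way.
$2115.1: inside the interval → strictly worse (loss $301.4).
$1186.9: below both → same outcome either way.
Count: 1.

1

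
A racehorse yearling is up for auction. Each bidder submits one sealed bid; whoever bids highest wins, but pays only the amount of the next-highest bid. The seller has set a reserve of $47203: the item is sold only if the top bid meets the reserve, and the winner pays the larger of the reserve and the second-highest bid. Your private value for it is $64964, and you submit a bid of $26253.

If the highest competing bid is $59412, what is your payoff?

$0

Your bid $26253 is below the highest competing bid $59412, so you lose. Payoff $0.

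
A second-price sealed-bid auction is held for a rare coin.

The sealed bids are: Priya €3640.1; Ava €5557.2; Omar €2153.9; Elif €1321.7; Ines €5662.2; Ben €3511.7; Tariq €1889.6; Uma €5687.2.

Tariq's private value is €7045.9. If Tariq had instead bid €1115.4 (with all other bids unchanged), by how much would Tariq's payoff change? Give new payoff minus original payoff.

The highest bid among the other bidders is €5687.2; Tariq's bid doesn't change that.
Original bid €1889.6: Tariq is not highest (top rival bid is €5687.2); payoff €0.
Alternative bid €1115.4: Tariq is not highest (top rival bid is €5687.2); payoff €0.
Change in payoff = €0 − (€0) = €0.

€0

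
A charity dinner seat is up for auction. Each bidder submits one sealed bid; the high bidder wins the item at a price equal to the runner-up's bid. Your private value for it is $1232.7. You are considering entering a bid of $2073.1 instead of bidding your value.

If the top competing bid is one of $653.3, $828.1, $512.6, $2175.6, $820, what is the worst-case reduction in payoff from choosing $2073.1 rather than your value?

$0

$653.3: same outcome either way → loss $0.
$828.1: same outcome either way → loss $0.
$512.6: same outcome either way → loss $0.
$2175.6: same outcome either way → loss $0.
$820: same outcome either way → loss $0.
Maximum loss: $0.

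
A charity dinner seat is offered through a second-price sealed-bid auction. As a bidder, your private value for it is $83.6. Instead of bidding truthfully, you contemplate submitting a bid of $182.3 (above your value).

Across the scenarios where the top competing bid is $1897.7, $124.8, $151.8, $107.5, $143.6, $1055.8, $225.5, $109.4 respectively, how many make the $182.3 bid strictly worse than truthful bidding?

5

The deviation hurts exactly when the highest competing bid lies strictly between $83.6 and $182.3 — overbidding then wins at a price above your value.
$1897.7: above both → same outcome either way.
$124.8: inside the interval → strictly worse (loss $41.2).
$151.8: inside the interval → strictly worse (loss $68.2).
$107.5: inside the interval → strictly worse (loss $23.9).
$143.6: inside the interval → strictly worse (loss $60).
$1055.8: above both → same outcome either way.
$225.5: above both → same outcome either way.
$109.4: inside the interval → strictly worse (loss $25.8).
Count: 5.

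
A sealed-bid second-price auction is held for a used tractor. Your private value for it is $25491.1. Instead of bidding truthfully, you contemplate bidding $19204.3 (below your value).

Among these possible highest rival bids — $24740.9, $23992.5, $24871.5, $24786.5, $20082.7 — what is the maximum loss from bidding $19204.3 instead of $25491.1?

$5408.4

$24740.9: truthful gives $750.2, deviation gives $0 → loss $750.2.
$23992.5: truthful gives $1498.6, deviation gives $0 → loss $1498.6.
$24871.5: truthful gives $619.6, deviation gives $0 → loss $619.6.
$24786.5: truthful gives $704.6, deviation gives $0 → loss $704.6.
$20082.7: truthful gives $5408.4, deviation gives $0 → loss $5408.4.
Maximum loss: $5408.4.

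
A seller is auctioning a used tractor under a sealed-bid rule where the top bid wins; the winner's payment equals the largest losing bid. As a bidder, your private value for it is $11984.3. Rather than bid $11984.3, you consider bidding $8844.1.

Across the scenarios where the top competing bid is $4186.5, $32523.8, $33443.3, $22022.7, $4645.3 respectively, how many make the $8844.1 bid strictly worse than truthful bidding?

0

The deviation hurts exactly when the highest competing bid lies strictly between $8844.1 and $11984.3 — underbidding then forfeits a profitable win.
$4186.5: below both → same outcome either way.
$32523.8: above both → same outcome either way.
$33443.3: above both → same outcome either way.
$22022.7: above both → same outcome either way.
$4645.3: below both → same outcome either way.
Count: 0.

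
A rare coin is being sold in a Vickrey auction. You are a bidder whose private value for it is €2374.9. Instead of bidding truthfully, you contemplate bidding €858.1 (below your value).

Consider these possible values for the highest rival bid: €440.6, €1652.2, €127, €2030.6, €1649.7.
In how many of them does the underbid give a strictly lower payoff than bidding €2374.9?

3

The deviation hurts exactly when the highest competing bid lies strictly between €858.1 and €2374.9 — underbidding then forfeits a profitable win.
€440.6: below both → same outcome either way.
€1652.2: inside the interval → strictly worse (loss €722.7).
€127: below both → same outcome either way.
€2030.6: inside the interval → strictly worse (loss €344.3).
€1649.7: inside the interval → strictly worse (loss €725.2).
Count: 3.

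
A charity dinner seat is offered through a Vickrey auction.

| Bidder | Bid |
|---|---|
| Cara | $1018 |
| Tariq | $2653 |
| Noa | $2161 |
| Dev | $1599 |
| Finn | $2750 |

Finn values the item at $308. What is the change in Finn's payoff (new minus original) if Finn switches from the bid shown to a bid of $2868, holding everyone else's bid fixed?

$0

The highest bid among the other bidders is $2653; Finn's bid doesn't change that.
Original bid $2750: Finn is highest, pays the top rival bid $2653; payoff $308 − $2653 = −$2345.
Alternative bid $2868: Finn is highest, pays the top rival bid $2653; payoff $308 − $2653 = −$2345.
Change in payoff = −$2345 − (−$2345) = $0.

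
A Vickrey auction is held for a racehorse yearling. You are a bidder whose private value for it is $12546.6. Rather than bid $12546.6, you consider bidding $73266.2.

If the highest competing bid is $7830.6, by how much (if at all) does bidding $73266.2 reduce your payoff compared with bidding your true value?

$0

Bidding your value $12546.6: you win (since $12546.6 > $7830.6) and pay $7830.6. Payoff $4716.
Bidding $73266.2: you win and pay $7830.6. Payoff $12546.6 − $7830.6 = $4716.
Difference = $4716 − $4716 = $0; both bids lead to the same outcome because the competing bid is below both your value and your alternative bid.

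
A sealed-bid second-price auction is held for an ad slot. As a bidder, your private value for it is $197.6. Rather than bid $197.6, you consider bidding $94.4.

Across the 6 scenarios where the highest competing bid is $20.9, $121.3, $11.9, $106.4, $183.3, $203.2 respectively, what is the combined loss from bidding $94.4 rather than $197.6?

$181.8

The deviation costs you only when the competing bid falls strictly between $94.4 and $197.6; elsewhere both bids give the same outcome.
$20.9: outcomes coincide → loss $0.
$121.3: truthful payoff $76.3, deviation payoff $0 → loss $76.3.
$11.9: outcomes coincide → loss $0.
$106.4: truthful payoff $91.2, deviation payoff $0 → loss $91.2.
$183.3: truthful payoff $14.3, deviation payoff $0 → loss $14.3.
$203.2: outcomes coincide → loss $0.
Total loss = $76.3 + $91.2 + $14.3 = $181.8.
In a second-price auction your bid sets only whether you win, not what you pay, so bidding your true value is weakly dominant.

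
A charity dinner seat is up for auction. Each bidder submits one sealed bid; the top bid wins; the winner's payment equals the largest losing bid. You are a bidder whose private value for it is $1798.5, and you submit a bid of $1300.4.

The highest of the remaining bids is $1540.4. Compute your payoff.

$0

Your bid $1300.4 is below the highest competing bid $1540.4, so you lose.
A losing bidder pays nothing and receives nothing: payoff = $0.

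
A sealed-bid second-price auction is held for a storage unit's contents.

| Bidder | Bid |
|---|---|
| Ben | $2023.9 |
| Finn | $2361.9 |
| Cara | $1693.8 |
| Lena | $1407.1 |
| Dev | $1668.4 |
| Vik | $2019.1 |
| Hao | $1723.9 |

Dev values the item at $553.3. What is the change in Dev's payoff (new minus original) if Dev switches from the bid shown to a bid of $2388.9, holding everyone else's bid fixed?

The highest bid among the other bidders is $2361.9; Dev's bid doesn't change that.
Original bid $1668.4: Dev is not highest (top rival bid is $2361.9); payoff $0.
Alternative bid $2388.9: Dev is highest, pays the top rival bid $2361.9; payoff $553.3 − $2361.9 = −$1808.6.
Change in payoff = −$1808.6 − ($0) = −$1808.6.

−$1808.6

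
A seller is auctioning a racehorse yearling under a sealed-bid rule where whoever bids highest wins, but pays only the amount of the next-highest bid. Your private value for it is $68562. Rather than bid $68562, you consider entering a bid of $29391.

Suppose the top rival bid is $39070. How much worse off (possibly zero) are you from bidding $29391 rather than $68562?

$29492

Bidding your value $68562: you win (since $68562 > $39070) and pay $39070. Payoff $29492.
Bidding $29391: you lose. Payoff $0.
The competing bid $39070 lies between your shaded bid and your value, so underbidding forfeits an item you could have won at a profitable price.
Loss from deviating = $29492 − ($0) = $29492.
In a second-price auction your bid sets only whether you win, not what you pay, so bidding your true value is weakly dominant.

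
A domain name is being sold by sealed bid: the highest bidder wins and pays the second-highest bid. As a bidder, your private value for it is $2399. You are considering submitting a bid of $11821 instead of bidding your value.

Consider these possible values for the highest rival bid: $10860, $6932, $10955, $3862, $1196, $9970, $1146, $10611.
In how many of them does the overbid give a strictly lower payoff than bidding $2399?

The deviation hurts exactly when the highest competing bid lies strictly between $2399 and $11821 — overbidding then wins at a price above your value.
$10860: inside the interval → strictly worse (loss $8461).
$6932: inside the interval → strictly worse (loss $4533).
$10955: inside the interval → strictly worse (loss $8556).
$3862: inside the interval → strictly worse (loss $1463).
$1196: below both → same outcome either way.
$9970: inside the interval → strictly worse (loss $7571).
$1146: below both → same outcome either way.
$10611: inside the interval → strictly worse (loss $8212).
Count: 6.

6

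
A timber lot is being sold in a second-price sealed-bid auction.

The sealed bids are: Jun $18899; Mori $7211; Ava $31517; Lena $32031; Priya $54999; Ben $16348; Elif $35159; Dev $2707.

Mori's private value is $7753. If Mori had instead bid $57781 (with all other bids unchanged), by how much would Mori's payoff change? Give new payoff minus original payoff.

The highest bid among the other bidders is $54999; Mori's bid doesn't change that.
Original bid $7211: Mori is not highest (top rival bid is $54999); payoff $0.
Alternative bid $57781: Mori is highest, pays the top rival bid $54999; payoff $7753 − $54999 = −$47246.
Change in payoff = −$47246 − ($0) = −$47246.

−$47246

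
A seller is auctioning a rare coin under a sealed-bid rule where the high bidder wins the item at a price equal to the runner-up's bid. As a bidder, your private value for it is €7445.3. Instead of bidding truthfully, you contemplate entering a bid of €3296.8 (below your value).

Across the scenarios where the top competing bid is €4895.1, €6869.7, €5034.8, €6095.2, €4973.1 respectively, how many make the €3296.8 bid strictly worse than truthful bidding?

5

The deviation hurts exactly when the highest competing bid lies strictly between €3296.8 and €7445.3 — underbidding then forfeits a profitable win.
€4895.1: inside the interval → strictly worse (loss €2550.2).
€6869.7: inside the interval → strictly worse (loss €575.6).
€5034.8: inside the interval → strictly worse (loss €2410.5).
€6095.2: inside the interval → strictly worse (loss €1350.1).
€4973.1: inside the interval → strictly worse (loss €2472.2).
Count: 5.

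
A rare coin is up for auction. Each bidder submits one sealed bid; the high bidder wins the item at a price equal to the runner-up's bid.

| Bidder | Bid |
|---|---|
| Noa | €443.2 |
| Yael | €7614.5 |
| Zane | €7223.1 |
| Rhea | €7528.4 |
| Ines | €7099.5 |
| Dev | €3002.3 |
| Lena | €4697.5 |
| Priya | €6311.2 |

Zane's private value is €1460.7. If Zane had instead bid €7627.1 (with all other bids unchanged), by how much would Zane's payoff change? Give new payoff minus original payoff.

−€6153.8

The highest bid among the other bidders is €7614.5; Zane's bid doesn't change that.
Original bid €7223.1: Zane is not highest (top rival bid is €7614.5); payoff €0.
Alternative bid €7627.1: Zane is highest, pays the top rival bid €7614.5; payoff €1460.7 − €7614.5 = −€6153.8.
Change in payoff = −€6153.8 − (€0) = −€6153.8.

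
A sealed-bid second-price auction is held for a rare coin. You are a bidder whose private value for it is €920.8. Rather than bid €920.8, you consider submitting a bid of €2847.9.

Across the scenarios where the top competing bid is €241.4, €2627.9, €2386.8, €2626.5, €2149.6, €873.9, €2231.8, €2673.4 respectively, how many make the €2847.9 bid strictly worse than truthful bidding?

6

The deviation hurts exactly when the highest competing bid lies strictly between €920.8 and €2847.9 — overbidding then wins at a price above your value.
€241.4: below both → same outcome either way.
€2627.9: inside the interval → strictly worse (loss €1707.1).
€2386.8: inside the interval → strictly worse (loss €1466).
€2626.5: inside the interval → strictly worse (loss €1705.7).
€2149.6: inside the interval → strictly worse (loss €1228.8).
€873.9: below both → same outcome either way.
€2231.8: inside the interval → strictly worse (loss €1311).
€2673.4: inside the interval → strictly worse (loss €1752.6).
Count: 6.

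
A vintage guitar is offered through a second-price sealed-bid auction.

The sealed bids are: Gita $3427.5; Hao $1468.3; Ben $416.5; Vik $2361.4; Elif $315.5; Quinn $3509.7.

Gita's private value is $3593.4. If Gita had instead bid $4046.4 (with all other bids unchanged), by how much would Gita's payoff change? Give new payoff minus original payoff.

$83.7

The highest bid among the other bidders is $3509.7; Gita's bid doesn't change that.
Original bid $3427.5: Gita is not highest (top rival bid is $3509.7); payoff $0.
Alternative bid $4046.4: Gita is highest, pays the top rival bid $3509.7; payoff $3593.4 − $3509.7 = $83.7.
Change in payoff = $83.7 − ($0) = $83.7.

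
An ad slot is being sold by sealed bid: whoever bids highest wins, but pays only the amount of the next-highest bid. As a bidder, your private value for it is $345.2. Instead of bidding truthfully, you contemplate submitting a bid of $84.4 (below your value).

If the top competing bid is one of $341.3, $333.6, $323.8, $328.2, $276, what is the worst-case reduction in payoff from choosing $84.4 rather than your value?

$341.3: truthful gives $3.9, deviation gives $0 → loss $3.9.
$333.6: truthful gives $11.6, deviation gives $0 → loss $11.6.
$323.8: truthful gives $21.4, deviation gives $0 → loss $21.4.
$328.2: truthful gives $17, deviation gives $0 → loss $17.
$276: truthful gives $69.2, deviation gives $0 → loss $69.2.
Maximum loss: $69.2.

$69.2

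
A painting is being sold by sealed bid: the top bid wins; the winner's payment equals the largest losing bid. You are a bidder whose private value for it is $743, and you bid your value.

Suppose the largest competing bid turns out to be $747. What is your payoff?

$0

Your bid $743 is below the highest competing bid $747, so you lose.
A losing bidder pays nothing and receives nothing: payoff = $0.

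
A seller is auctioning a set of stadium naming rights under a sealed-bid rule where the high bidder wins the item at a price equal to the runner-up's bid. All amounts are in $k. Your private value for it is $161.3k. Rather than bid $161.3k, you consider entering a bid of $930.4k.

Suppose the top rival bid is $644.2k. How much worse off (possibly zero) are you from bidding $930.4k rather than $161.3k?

$482.9k

Bidding your value $161.3k: you lose (since $161.3k < $644.2k). Payoff $0k.
Bidding $930.4k: you win and pay $644.2k. Payoff $161.3k − $644.2k = −$482.9k.
The competing bid $644.2k lies between your value and your inflated bid, so overbidding wins an item priced above your value.
Loss from deviating = $0k − (−$482.9k) = $482.9k.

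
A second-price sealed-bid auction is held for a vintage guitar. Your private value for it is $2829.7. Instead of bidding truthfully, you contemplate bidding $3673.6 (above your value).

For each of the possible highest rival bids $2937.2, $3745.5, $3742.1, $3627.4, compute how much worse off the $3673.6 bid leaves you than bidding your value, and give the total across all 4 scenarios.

The deviation costs you only when the competing bid falls strictly between $2829.7 and $3673.6; elsewhere both bids give the same outcome.
$2937.2: truthful payoff $0, deviation payoff −$107.5 → loss $107.5.
$3745.5: outcomes coincide → loss $0.
$3742.1: outcomes coincide → loss $0.
$3627.4: truthful payoff $0, deviation payoff −$797.7 → loss $797.7.
Total loss = $107.5 + $797.7 = $905.2.
Because the price is fixed by the runner-up's bid, deviating from your value can only change a good outcome into a bad one — never the reverse.

$905.2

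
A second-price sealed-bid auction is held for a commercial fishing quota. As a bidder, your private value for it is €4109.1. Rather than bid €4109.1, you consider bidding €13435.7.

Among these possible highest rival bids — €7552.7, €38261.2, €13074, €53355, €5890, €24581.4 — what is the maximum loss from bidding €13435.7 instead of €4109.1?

€7552.7: truthful gives €0, deviation gives −€3443.6 → loss €3443.6.
€38261.2: same outcome either way → loss €0.
€13074: truthful gives €0, deviation gives −€8964.9 → loss €8964.9.
€53355: same outcome either way → loss €0.
€5890: truthful gives €0, deviation gives −€1780.9 → loss €1780.9.
€24581.4: same outcome either way → loss €0.
Maximum loss: €8964.9.

€8964.9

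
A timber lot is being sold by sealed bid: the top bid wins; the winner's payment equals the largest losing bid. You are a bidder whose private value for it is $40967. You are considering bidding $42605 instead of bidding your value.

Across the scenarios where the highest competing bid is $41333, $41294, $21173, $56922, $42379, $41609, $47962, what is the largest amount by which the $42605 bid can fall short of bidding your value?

$41333: truthful gives $0, deviation gives −$366 → loss $366.
$41294: truthful gives $0, deviation gives −$327 → loss $327.
$21173: same outcome either way → loss $0.
$56922: same outcome either way → loss $0.
$42379: truthful gives $0, deviation gives −$1412 → loss $1412.
$41609: truthful gives $0, deviation gives −$642 → loss $642.
$47962: same outcome either way → loss $0.
Maximum loss: $1412.

$1412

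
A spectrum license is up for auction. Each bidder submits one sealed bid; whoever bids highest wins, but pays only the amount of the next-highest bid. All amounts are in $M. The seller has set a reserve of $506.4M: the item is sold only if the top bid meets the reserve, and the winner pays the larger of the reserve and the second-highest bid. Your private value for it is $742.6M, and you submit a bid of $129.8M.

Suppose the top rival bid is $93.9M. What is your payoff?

$0M

Your bid $129.8M is the highest bid but falls below the reserve $506.4M, so the item goes unsold. Payoff $0M.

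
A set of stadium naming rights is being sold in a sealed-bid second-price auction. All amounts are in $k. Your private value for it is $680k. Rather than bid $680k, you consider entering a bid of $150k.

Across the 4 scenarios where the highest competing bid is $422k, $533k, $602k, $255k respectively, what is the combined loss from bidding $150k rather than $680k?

The deviation costs you only when the competing bid falls strictly between $150k and $680k; elsewhere both bids give the same outcome.
$422k: truthful payoff $258k, deviation payoff $0k → loss $258k.
$533k: truthful payoff $147k, deviation payoff $0k → loss $147k.
$602k: truthful payoff $78k, deviation payoff $0k → loss $78k.
$255k: truthful payoff $425k, deviation payoff $0k → loss $425k.
Total loss = $258k + $147k + $78k + $425k = $908k.

$908k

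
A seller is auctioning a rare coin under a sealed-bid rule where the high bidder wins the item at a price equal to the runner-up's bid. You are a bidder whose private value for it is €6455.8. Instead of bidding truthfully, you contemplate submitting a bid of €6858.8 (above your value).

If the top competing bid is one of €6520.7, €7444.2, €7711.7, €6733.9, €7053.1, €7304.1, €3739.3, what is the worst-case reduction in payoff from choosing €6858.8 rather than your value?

€278.1

€6520.7: truthful gives €0, deviation gives −€64.9 → loss €64.9.
€7444.2: same outcome either way → loss €0.
€7711.7: same outcome either way → loss €0.
€6733.9: truthful gives €0, deviation gives −€278.1 → loss €278.1.
€7053.1: same outcome either way → loss €0.
€7304.1: same outcome either way → loss €0.
€3739.3: same outcome either way → loss €0.
Maximum loss: €278.1.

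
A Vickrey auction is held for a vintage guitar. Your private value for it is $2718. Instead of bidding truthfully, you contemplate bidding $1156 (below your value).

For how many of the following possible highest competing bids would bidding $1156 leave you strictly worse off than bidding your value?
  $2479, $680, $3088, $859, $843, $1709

2

The deviation hurts exactly when the highest competing bid lies strictly between $1156 and $2718 — underbidding then forfeits a profitable win.
$2479: inside the interval → strictly worse (loss $239).
$680: below both → same outcome either way.
$3088: above both → same outcome either way.
$859: below both → same outcome either way.
$843: below both → same outcome either way.
$1709: inside the interval → strictly worse (loss $1009).
Count: 2.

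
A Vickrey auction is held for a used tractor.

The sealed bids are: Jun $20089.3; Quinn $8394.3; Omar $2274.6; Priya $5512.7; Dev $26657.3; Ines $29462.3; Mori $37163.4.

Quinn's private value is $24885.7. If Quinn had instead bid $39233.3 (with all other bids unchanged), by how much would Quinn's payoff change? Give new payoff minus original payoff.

−$12277.7

The highest bid among the other bidders is $37163.4; Quinn's bid doesn't change that.
Original bid $8394.3: Quinn is not highest (top rival bid is $37163.4); payoff $0.
Alternative bid $39233.3: Quinn is highest, pays the top rival bid $37163.4; payoff $24885.7 − $37163.4 = −$12277.7.
Change in payoff = −$12277.7 − ($0) = −$12277.7.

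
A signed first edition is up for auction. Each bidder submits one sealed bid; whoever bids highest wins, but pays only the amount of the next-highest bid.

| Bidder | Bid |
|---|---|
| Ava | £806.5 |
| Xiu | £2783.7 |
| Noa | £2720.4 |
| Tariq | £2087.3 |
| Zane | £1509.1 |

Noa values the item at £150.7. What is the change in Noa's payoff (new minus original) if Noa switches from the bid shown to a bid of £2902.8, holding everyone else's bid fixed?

−£2633

The highest bid among the other bidders is £2783.7; Noa's bid doesn't change that.
Original bid £2720.4: Noa is not highest (top rival bid is £2783.7); payoff £0.
Alternative bid £2902.8: Noa is highest, pays the top rival bid £2783.7; payoff £150.7 − £2783.7 = −£2633.
Change in payoff = −£2633 − (£0) = −£2633.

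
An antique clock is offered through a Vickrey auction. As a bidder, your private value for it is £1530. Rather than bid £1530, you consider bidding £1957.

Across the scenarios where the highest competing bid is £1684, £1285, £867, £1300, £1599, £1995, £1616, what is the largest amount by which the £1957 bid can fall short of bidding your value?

£154

£1684: truthful gives £0, deviation gives −£154 → loss £154.
£1285: same outcome either way → loss £0.
£867: same outcome either way → loss £0.
£1300: same outcome either way → loss £0.
£1599: truthful gives £0, deviation gives −£69 → loss £69.
£1995: same outcome either way → loss £0.
£1616: truthful gives £0, deviation gives −£86 → loss £86.
Maximum loss: £154.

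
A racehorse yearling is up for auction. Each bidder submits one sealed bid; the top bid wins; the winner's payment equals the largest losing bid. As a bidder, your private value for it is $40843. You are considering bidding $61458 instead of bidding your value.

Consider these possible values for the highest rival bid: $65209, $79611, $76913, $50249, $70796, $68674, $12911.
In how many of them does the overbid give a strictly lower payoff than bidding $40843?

1

The deviation hurts exactly when the highest competing bid lies strictly between $40843 and $61458 — overbidding then wins at a price above your value.
$65209: above both → same outcome either way.
$79611: above both → same outcome either way.
$76913: above both → same outcome either way.
$50249: inside the interval → strictly worse (loss $9406).
$70796: above both → same outcome either way.
$68674: above both → same outcome either way.
$12911: below both → same outcome either way.
Count: 1.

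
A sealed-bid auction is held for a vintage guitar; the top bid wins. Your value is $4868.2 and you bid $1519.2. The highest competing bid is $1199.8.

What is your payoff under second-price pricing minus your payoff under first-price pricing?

You have the highest bid, so you win under either rule.
Second-price: pay $1199.8 → payoff $3668.4.
First-price: pay your own bid $1519.2 → payoff $3349.
Difference = $3668.4 − ($3349) = $319.4.

$319.4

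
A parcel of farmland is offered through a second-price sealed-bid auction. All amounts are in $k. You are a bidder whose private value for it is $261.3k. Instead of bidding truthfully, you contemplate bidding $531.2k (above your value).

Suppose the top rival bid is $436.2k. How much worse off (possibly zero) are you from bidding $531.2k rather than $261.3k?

Bidding your value $261.3k: you lose (since $261.3k < $436.2k). Payoff $0k.
Bidding $531.2k: you win and pay $436.2k. Payoff $261.3k − $436.2k = −$174.9k.
The competing bid $436.2k lies between your value and your inflated bid, so overbidding wins an item priced above your value.
Loss from deviating = $0k − (−$174.9k) = $174.9k.

$174.9k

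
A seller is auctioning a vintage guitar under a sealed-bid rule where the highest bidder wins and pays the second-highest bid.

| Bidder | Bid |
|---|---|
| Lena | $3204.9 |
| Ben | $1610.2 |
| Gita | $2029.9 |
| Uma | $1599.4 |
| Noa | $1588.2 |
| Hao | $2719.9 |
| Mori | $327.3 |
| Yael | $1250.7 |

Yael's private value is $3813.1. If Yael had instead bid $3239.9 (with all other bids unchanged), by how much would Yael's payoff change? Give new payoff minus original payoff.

$608.2

The highest bid among the other bidders is $3204.9; Yael's bid doesn't change that.
Original bid $1250.7: Yael is not highest (top rival bid is $3204.9); payoff $0.
Alternative bid $3239.9: Yael is highest, pays the top rival bid $3204.9; payoff $3813.1 − $3204.9 = $608.2.
Change in payoff = $608.2 − ($0) = $608.2.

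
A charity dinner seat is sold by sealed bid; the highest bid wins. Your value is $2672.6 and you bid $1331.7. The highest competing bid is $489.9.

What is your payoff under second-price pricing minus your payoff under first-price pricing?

$841.8

You have the highest bid, so you win under either rule.
Second-price: pay $489.9 → payoff $2182.7.
First-price: pay your own bid $1331.7 → payoff $1340.9.
Difference = $2182.7 − ($1340.9) = $841.8.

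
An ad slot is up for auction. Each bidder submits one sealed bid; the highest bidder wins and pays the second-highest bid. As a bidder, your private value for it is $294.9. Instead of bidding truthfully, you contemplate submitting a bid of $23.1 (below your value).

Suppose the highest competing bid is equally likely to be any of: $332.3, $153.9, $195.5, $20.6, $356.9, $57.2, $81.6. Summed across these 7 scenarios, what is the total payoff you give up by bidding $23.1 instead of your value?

The deviation costs you only when the competing bid falls strictly between $23.1 and $294.9; elsewhere both bids give the same outcome.
$332.3: outcomes coincide → loss $0.
$153.9: truthful payoff $141, deviation payoff $0 → loss $141.
$195.5: truthful payoff $99.4, deviation payoff $0 → loss $99.4.
$20.6: outcomes coincide → loss $0.
$356.9: outcomes coincide → loss $0.
$57.2: truthful payoff $237.7, deviation payoff $0 → loss $237.7.
$81.6: truthful payoff $213.3, deviation payoff $0 → loss $213.3.
Total loss = $141 + $99.4 + $237.7 + $213.3 = $691.4.
Truthful bidding weakly dominates here: raising your bid can only win items priced above your value, and lowering it can only forfeit items priced below.

$691.4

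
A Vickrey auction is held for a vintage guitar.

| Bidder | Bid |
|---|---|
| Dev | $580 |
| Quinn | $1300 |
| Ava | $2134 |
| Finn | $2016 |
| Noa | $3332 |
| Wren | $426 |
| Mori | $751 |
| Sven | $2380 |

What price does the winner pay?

Highest bid: Noa at $3332, so Noa wins.
Second-highest bid: Sven at $2380 — that is the price the winner pays.

$2380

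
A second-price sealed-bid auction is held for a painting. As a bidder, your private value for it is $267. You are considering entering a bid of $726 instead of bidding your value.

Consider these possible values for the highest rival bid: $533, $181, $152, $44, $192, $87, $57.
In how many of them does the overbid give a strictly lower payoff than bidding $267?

The deviation hurts exactly when the highest competing bid lies strictly between $267 and $726 — overbidding then wins at a price above your value.
$533: inside the interval → strictly worse (loss $266).
$181: below both → same outcome either way.
$152: below both → same outcome either way.
$44: below both → same outcome either way.
$192: below both → same outcome either way.
$87: below both → same outcome either way.
$57: below both → same outcome either way.
Count: 1.

1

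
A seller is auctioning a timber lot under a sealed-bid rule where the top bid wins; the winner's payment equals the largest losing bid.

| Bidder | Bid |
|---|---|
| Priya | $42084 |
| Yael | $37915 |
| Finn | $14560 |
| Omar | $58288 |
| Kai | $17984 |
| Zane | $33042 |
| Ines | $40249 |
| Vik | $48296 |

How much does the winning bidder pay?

$48296

Highest bid: Omar at $58288, so Omar wins.
Second-highest bid: Vik at $48296 — that is the price the winner pays.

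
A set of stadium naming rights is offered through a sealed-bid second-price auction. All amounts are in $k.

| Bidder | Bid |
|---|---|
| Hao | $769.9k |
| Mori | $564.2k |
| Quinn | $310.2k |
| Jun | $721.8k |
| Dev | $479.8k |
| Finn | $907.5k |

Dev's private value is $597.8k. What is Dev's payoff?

Highest bid: Finn at $907.5k, so Finn wins.
Second-highest bid: Hao at $769.9k — that is the price the winner pays.
Dev did not win, so Dev pays nothing and receives nothing: payoff $0k.

$0k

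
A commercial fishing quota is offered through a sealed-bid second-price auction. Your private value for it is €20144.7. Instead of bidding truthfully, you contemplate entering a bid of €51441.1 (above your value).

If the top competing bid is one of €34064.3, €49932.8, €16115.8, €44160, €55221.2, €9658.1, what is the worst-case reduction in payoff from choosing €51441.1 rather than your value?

€29788.1

€34064.3: truthful gives €0, deviation gives −€13919.6 → loss €13919.6.
€49932.8: truthful gives €0, deviation gives −€29788.1 → loss €29788.1.
€16115.8: same outcome either way → loss €0.
€44160: truthful gives €0, deviation gives −€24015.3 → loss €24015.3.
€55221.2: same outcome either way → loss €0.
€9658.1: same outcome either way → loss €0.
Maximum loss: €29788.1.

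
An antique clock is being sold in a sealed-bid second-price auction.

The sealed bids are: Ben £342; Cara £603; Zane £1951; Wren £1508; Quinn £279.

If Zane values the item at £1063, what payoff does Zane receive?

Highest bid: Zane at £1951, so Zane wins.
Second-highest bid: Wren at £1508 — that is the price the winner pays.
Zane's payoff = value − price = £1063 − £1508 = −£445.

−£445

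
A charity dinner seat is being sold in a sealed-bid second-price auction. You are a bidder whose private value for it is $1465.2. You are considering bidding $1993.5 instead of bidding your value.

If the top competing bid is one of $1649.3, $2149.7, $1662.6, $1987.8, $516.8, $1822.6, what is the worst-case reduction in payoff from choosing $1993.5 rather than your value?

$1649.3: truthful gives $0, deviation gives −$184.1 → loss $184.1.
$2149.7: same outcome either way → loss $0.
$1662.6: truthful gives $0, deviation gives −$197.4 → loss $197.4.
$1987.8: truthful gives $0, deviation gives −$522.6 → loss $522.6.
$516.8: same outcome either way → loss $0.
$1822.6: truthful gives $0, deviation gives −$357.4 → loss $357.4.
Maximum loss: $522.6.

$522.6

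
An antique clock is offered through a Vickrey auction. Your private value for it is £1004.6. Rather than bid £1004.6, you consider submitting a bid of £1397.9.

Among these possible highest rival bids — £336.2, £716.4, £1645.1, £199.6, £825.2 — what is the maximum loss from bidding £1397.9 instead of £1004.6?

£336.2: same outcome either way → loss £0.
£716.4: same outcome either way → loss £0.
£1645.1: same outcome either way → loss £0.
£199.6: same outcome either way → loss £0.
£825.2: same outcome either way → loss £0.
Maximum loss: £0.

£0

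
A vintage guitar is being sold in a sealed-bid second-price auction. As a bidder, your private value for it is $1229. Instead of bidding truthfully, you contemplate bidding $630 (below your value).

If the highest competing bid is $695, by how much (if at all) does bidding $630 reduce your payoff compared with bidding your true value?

Bidding your value $1229: you win (since $1229 > $695) and pay $695. Payoff $534.
Bidding $630: you lose. Payoff $0.
The competing bid $695 lies between your shaded bid and your value, so underbidding forfeits an item you could have won at a profitable price.
Loss from deviating = $534 − ($0) = $534.
Because the price is fixed by the runner-up's bid, deviating from your value can only change a good outcome into a bad one — never the reverse.

$534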